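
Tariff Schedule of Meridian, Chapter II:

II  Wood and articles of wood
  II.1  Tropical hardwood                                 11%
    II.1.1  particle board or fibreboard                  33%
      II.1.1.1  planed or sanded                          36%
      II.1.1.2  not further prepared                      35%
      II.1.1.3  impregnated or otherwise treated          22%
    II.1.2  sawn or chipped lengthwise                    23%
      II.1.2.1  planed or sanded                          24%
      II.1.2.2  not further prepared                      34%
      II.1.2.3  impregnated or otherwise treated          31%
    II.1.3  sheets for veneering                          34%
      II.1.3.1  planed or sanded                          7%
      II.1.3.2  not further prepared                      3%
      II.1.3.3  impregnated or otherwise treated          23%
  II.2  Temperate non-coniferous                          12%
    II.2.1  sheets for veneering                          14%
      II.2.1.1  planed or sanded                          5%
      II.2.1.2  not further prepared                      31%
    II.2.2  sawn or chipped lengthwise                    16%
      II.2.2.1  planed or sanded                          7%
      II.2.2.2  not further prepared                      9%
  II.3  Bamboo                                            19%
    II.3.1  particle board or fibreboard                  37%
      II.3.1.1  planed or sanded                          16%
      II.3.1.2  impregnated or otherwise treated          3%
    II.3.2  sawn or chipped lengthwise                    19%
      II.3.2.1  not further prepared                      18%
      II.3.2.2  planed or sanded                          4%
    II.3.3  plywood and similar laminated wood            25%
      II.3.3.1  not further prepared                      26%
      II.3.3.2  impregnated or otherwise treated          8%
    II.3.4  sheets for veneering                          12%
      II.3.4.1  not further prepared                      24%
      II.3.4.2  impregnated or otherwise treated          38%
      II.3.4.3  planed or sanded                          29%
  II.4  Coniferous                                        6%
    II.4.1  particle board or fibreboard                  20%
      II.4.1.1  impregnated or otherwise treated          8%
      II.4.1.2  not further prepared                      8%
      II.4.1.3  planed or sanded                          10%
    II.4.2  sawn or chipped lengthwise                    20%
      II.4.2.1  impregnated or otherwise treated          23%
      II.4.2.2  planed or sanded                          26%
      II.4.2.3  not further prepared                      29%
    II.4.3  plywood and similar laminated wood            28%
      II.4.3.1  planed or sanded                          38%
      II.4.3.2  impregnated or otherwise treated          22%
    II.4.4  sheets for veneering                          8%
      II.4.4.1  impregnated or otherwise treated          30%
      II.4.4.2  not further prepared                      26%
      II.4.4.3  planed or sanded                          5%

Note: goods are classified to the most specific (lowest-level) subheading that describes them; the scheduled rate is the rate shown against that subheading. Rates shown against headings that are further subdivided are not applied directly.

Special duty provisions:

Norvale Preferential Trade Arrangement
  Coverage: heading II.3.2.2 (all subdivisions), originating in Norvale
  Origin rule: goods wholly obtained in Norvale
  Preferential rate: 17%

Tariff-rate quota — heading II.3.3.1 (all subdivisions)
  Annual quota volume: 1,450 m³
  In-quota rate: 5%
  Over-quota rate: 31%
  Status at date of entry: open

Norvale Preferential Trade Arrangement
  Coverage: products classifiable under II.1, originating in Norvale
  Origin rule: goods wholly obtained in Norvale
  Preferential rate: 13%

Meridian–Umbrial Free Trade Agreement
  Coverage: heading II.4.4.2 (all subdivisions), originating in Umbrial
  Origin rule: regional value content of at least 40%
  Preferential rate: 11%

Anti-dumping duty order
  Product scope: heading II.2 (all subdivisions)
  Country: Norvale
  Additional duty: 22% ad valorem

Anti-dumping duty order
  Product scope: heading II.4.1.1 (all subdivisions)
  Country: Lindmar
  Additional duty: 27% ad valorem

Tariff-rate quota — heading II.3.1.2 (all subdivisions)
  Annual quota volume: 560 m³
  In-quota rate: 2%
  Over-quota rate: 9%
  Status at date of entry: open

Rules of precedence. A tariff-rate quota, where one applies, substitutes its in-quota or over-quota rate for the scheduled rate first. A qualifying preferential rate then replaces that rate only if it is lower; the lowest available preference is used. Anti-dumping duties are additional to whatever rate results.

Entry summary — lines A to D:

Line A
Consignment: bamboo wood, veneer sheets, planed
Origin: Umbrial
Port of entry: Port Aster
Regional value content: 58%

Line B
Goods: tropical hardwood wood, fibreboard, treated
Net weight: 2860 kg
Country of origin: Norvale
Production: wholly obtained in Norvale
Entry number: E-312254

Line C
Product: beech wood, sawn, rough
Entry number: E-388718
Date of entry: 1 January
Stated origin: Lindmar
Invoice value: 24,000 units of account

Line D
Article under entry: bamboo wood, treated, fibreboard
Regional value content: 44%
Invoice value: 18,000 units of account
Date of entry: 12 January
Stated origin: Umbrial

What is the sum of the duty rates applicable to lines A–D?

Line A: bamboo → II.3; veneer sheets → II.3.4; planed → II.3.4.3. Scheduled 29%. Umbrial agreement on II.4.4.2: II.3.4.3 not covered. → 29%.
Line B: tropical hardwood → II.1; fibreboard → II.1.1; treated → II.1.1.3. Scheduled 22%. Norvale agreement on II.3.2.2: II.1.1.3 not covered; Norvale agreement on II.1: wholly obtained → 13% available; preferential 13%. → 13%.
Line C: beech → II.2; sawn → II.2.2; rough → II.2.2.2. Scheduled 9%. No special measure applies. → 9%.
Line D: bamboo → II.3; fibreboard → II.3.1; treated → II.3.1.2. Scheduled 3%. quota on II.3.1.2 open → in-quota 2%; Umbrial agreement on II.4.4.2: II.3.1.2 not covered. → 2%.
Sum: 29% + 13% + 9% + 2% = 53%.

53%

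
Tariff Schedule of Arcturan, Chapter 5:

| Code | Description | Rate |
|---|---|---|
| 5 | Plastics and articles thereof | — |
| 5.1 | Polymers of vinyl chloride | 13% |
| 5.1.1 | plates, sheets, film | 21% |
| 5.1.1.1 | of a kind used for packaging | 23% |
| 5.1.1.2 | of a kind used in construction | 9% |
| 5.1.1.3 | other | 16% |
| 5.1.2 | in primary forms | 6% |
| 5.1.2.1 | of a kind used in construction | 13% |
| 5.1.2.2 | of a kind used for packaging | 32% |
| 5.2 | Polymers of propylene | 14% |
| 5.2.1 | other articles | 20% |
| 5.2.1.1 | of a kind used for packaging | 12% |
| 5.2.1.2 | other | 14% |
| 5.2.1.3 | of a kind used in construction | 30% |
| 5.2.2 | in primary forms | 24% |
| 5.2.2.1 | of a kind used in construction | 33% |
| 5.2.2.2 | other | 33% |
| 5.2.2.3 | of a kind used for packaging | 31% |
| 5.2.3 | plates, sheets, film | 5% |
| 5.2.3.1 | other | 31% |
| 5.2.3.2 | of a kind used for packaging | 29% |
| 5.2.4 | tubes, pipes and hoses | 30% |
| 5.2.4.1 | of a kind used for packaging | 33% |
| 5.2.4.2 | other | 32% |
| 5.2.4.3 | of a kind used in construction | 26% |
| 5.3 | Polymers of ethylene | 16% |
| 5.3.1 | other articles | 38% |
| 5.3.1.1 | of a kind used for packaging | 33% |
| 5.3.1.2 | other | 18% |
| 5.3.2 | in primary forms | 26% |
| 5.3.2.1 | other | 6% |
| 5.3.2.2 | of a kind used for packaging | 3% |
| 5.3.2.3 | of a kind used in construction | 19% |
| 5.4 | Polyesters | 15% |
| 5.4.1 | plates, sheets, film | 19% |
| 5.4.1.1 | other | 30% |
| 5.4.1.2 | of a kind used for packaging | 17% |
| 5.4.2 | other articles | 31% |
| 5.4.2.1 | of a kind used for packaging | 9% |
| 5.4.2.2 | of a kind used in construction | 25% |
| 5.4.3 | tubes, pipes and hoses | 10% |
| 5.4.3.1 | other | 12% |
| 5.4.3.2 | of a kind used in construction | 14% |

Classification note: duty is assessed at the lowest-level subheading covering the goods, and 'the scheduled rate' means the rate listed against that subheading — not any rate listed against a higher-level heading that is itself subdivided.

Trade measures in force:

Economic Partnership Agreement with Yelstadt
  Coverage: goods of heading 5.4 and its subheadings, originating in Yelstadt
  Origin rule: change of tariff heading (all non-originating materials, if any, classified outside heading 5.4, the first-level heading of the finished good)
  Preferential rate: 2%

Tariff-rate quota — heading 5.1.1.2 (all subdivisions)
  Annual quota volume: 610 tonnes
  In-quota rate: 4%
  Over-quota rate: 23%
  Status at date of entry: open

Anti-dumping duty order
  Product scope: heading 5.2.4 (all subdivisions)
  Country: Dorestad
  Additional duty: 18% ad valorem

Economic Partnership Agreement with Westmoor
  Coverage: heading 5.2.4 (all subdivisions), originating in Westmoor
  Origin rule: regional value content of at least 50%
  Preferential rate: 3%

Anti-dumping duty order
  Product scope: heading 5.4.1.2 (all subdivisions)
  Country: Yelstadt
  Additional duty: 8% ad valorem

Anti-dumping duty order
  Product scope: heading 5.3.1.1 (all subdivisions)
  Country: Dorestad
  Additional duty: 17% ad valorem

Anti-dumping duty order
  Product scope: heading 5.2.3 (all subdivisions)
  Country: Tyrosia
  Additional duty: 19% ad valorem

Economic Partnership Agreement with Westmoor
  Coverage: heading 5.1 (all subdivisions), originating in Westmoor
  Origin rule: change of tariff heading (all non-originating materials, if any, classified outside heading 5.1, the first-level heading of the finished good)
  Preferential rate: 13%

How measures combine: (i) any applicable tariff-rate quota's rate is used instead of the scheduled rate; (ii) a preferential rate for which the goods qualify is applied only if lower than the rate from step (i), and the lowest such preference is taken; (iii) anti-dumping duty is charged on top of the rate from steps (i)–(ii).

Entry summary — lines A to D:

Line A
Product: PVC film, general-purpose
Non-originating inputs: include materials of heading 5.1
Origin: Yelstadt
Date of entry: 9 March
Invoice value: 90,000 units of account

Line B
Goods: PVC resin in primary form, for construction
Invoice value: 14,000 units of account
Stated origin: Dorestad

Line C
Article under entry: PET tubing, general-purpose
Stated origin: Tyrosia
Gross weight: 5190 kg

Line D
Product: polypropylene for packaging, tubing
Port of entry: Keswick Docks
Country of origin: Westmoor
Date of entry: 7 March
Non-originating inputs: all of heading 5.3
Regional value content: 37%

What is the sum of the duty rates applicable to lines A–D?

Line A: PVC → 5.1; film → 5.1.1; general-purpose → 5.1.1.3. Scheduled 16%. Yelstadt agreement on 5.4: 5.1.1.3 not covered. → 16%.
Line B: PVC → 5.1; resin in primary form → 5.1.2; for construction → 5.1.2.1. Scheduled 13%. No special measure applies. → 13%.
Line C: PET → 5.4; tubing → 5.4.3; general-purpose → 5.4.3.1. Scheduled 12%. No special measure applies. → 12%.
Line D: polypropylene → 5.2; tubing → 5.2.4; for packaging → 5.2.4.1. Scheduled 33%. Westmoor agreement on 5.2.4: RVC < 50%; Westmoor agreement on 5.1: 5.2.4.1 not covered. → 33%.
Sum: 16% + 13% + 12% + 33% = 74%.

74%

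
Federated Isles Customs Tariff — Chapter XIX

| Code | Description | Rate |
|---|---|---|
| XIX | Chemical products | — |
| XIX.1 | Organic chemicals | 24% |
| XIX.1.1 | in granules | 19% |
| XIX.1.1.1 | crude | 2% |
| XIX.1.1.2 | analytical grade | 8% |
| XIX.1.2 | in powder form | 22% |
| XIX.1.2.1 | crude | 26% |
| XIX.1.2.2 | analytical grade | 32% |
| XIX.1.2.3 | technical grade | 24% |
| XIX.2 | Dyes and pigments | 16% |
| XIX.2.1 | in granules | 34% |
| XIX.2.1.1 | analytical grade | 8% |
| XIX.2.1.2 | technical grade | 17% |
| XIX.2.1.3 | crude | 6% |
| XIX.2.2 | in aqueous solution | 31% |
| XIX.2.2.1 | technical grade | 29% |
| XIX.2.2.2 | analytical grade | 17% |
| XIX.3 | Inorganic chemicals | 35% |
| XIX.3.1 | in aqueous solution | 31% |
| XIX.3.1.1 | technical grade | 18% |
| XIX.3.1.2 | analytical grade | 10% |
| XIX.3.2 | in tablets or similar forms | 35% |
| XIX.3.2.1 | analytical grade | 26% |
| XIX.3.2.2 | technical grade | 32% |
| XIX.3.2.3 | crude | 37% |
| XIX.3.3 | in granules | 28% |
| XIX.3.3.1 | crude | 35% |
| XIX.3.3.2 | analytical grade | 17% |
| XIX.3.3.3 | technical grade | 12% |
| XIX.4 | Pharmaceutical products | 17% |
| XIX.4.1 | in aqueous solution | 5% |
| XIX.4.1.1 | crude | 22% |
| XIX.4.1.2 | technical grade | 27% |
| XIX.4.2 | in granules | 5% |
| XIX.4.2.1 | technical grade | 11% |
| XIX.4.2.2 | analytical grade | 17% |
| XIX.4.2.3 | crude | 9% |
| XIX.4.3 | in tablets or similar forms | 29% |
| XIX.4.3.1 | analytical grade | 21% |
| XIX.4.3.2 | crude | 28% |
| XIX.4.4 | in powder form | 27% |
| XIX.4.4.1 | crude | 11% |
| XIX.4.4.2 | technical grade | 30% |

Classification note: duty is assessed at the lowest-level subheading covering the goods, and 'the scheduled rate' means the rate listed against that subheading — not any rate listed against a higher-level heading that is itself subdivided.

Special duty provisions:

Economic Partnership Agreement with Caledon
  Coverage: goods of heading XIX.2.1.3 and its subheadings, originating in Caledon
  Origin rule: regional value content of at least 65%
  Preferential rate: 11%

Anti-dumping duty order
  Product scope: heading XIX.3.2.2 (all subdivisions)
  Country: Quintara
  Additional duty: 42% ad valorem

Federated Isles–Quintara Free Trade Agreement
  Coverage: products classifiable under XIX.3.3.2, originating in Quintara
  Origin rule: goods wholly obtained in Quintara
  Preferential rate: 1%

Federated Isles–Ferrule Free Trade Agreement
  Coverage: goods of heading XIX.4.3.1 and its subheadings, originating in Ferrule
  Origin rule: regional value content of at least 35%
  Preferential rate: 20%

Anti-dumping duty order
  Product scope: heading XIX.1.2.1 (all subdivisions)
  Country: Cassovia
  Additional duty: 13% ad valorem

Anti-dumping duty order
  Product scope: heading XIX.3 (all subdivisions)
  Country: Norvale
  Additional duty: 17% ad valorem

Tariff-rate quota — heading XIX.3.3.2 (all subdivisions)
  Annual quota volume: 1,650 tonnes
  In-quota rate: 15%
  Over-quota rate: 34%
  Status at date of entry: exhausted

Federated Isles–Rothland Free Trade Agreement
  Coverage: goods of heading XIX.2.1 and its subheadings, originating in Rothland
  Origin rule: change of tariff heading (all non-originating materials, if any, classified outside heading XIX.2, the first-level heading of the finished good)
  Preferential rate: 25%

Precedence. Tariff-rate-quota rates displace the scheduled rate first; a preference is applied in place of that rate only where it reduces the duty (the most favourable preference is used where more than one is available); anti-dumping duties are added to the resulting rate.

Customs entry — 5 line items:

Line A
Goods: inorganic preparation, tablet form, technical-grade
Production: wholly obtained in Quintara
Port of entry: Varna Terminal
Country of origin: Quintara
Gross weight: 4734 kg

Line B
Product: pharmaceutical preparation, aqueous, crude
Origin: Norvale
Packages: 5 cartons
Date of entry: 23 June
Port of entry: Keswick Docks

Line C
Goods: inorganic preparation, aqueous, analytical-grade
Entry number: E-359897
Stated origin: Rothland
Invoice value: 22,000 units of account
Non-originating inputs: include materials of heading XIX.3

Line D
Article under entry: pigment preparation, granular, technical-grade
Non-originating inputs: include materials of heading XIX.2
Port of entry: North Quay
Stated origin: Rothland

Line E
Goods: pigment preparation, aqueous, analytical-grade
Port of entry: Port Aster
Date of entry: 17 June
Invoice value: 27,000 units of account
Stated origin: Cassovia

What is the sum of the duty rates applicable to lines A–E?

Line A: inorganic → XIX.3; tablet form → XIX.3.2; technical-grade → XIX.3.2.2. Scheduled 32%. Quintara agreement on XIX.3.3.2: XIX.3.2.2 not covered; anti-dumping (Quintara, XIX.3.2.2): +42%; total 32% + 42% = 74%. → 74%.
Line B: pharmaceutical → XIX.4; aqueous → XIX.4.1; crude → XIX.4.1.1. Scheduled 22%. No special measure applies. → 22%.
Line C: inorganic → XIX.3; aqueous → XIX.3.1; analytical-grade → XIX.3.1.2. Scheduled 10%. Rothland agreement on XIX.2.1: XIX.3.1.2 not covered. → 10%.
Line D: pigment → XIX.2; granular → XIX.2.1; technical-grade → XIX.2.1.2. Scheduled 17%. Rothland agreement on XIX.2.1: CTH not met. → 17%.
Line E: pigment → XIX.2; aqueous → XIX.2.2; analytical-grade → XIX.2.2.2. Scheduled 17%. No special measure applies. → 17%.
Sum: 74% + 22% + 10% + 17% + 17% = 140%.

140%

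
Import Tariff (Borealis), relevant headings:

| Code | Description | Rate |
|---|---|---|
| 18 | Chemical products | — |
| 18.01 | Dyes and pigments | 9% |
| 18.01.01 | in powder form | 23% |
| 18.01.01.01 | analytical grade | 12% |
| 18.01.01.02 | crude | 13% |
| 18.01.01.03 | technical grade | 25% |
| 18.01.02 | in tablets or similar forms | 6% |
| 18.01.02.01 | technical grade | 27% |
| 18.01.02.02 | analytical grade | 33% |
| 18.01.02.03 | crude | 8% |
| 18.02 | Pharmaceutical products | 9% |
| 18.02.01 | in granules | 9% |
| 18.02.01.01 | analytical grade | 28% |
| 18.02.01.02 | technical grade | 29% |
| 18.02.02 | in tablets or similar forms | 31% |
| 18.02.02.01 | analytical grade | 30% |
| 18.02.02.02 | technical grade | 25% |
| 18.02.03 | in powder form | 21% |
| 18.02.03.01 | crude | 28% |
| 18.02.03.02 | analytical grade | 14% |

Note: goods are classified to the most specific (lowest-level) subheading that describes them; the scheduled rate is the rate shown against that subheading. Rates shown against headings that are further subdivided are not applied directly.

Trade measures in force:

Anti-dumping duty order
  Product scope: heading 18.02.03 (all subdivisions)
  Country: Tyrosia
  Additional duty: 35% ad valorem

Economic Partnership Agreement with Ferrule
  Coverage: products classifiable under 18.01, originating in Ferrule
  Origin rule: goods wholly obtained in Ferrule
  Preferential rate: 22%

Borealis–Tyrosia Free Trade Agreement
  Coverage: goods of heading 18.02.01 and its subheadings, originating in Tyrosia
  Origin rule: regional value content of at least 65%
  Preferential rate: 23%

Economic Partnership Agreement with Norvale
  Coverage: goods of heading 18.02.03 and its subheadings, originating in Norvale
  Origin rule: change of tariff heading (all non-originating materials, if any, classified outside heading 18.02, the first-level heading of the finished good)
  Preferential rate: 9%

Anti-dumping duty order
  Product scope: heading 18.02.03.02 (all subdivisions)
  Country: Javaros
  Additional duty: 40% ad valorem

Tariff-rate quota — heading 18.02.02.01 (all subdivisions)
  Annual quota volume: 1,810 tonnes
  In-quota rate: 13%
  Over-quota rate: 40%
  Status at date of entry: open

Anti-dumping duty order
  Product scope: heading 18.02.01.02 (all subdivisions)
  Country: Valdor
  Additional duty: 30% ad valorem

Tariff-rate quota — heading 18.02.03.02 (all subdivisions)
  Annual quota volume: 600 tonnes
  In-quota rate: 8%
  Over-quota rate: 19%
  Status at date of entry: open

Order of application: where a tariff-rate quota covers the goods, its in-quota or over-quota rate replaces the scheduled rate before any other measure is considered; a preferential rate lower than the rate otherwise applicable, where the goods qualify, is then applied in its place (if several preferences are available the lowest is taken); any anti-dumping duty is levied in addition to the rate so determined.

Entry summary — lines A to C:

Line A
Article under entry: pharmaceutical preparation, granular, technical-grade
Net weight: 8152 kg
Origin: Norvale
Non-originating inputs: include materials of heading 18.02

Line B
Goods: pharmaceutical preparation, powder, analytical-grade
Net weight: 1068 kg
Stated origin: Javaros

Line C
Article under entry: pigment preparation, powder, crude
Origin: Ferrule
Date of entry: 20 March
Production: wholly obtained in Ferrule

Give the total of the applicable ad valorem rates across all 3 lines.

Line A: pharmaceutical → 18.02; granular → 18.02.01; technical-grade → 18.02.01.02. Scheduled 29%. Norvale agreement on 18.02.03: 18.02.01.02 not covered. → 29%.
Line B: pharmaceutical → 18.02; powder → 18.02.03; analytical-grade → 18.02.03.02. Scheduled 14%. quota on 18.02.03.02 open → in-quota 8%; anti-dumping (Javaros, 18.02.03.02): +40%; total 8% + 40% = 48%. → 48%.
Line C: pigment → 18.01; powder → 18.01.01; crude → 18.01.01.02. Scheduled 13%. Ferrule agreement on 18.01: wholly obtained → 22% available; preference 22% not lower than 13% → no reduction. → 13%.
Sum: 29% + 48% + 13% = 90%.

90%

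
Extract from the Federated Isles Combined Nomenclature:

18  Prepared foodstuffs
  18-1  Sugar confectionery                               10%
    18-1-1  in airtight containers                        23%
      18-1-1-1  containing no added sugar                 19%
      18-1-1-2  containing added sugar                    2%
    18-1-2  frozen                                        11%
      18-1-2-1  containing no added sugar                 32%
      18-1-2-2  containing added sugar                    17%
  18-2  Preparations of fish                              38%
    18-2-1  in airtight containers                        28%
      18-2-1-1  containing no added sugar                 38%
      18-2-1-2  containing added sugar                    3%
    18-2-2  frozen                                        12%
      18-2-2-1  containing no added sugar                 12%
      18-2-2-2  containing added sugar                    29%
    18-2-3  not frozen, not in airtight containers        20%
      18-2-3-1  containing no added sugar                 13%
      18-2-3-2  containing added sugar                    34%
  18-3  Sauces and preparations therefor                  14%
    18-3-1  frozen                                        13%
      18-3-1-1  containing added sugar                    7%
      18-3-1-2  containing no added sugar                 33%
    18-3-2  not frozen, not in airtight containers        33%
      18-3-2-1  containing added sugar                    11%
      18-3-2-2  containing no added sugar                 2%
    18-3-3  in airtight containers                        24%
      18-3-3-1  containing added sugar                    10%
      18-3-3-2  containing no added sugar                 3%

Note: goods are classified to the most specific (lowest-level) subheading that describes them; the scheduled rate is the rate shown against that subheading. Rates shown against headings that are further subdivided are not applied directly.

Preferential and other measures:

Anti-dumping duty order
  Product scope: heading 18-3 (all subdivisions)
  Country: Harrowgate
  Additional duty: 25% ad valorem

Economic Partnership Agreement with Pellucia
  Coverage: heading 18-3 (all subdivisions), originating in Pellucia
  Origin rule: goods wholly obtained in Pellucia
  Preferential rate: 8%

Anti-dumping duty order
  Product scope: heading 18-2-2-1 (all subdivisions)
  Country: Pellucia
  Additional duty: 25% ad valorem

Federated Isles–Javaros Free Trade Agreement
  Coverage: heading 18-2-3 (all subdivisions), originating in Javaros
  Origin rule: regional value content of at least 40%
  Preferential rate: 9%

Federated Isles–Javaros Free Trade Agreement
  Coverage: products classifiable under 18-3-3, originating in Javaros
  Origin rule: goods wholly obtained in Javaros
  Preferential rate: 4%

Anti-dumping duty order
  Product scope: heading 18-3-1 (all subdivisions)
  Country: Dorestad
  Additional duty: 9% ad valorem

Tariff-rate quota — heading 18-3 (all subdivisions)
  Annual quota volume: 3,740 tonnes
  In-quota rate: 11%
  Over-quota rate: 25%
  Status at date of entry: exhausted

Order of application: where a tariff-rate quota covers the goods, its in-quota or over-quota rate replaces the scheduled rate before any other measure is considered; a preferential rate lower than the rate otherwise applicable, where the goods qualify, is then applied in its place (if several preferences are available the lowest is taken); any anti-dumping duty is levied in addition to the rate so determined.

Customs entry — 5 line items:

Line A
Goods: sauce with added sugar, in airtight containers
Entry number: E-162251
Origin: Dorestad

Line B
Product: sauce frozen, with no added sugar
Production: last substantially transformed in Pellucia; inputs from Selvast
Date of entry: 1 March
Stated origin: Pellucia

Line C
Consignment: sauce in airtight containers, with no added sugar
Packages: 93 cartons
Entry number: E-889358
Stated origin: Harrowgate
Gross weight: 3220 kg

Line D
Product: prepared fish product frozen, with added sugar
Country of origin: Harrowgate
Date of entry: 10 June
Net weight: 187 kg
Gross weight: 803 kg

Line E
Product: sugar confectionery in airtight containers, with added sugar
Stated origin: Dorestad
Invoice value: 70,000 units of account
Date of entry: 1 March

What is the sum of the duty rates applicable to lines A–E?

131%

Line A: sauce → 18-3; in airtight containers → 18-3-3; with added sugar → 18-3-3-1. Scheduled 10%. quota on 18-3 exhausted → over-quota 25%. → 25%.
Line B: sauce → 18-3; frozen → 18-3-1; with no added sugar → 18-3-1-2. Scheduled 33%. quota on 18-3 exhausted → over-quota 25%; Pellucia agreement on 18-3: not wholly obtained. → 25%.
Line C: sauce → 18-3; in airtight containers → 18-3-3; with no added sugar → 18-3-3-2. Scheduled 3%. quota on 18-3 exhausted → over-quota 25%; anti-dumping (Harrowgate, 18-3): +25%; total 25% + 25% = 50%. → 50%.
Line D: prepared fish product → 18-2; frozen → 18-2-2; with added sugar → 18-2-2-2. Scheduled 29%. No special measure applies. → 29%.
Line E: sugar confectionery → 18-1; in airtight containers → 18-1-1; with added sugar → 18-1-1-2. Scheduled 2%. No special measure applies. → 2%.
Sum: 25% + 25% + 50% + 29% + 2% = 131%.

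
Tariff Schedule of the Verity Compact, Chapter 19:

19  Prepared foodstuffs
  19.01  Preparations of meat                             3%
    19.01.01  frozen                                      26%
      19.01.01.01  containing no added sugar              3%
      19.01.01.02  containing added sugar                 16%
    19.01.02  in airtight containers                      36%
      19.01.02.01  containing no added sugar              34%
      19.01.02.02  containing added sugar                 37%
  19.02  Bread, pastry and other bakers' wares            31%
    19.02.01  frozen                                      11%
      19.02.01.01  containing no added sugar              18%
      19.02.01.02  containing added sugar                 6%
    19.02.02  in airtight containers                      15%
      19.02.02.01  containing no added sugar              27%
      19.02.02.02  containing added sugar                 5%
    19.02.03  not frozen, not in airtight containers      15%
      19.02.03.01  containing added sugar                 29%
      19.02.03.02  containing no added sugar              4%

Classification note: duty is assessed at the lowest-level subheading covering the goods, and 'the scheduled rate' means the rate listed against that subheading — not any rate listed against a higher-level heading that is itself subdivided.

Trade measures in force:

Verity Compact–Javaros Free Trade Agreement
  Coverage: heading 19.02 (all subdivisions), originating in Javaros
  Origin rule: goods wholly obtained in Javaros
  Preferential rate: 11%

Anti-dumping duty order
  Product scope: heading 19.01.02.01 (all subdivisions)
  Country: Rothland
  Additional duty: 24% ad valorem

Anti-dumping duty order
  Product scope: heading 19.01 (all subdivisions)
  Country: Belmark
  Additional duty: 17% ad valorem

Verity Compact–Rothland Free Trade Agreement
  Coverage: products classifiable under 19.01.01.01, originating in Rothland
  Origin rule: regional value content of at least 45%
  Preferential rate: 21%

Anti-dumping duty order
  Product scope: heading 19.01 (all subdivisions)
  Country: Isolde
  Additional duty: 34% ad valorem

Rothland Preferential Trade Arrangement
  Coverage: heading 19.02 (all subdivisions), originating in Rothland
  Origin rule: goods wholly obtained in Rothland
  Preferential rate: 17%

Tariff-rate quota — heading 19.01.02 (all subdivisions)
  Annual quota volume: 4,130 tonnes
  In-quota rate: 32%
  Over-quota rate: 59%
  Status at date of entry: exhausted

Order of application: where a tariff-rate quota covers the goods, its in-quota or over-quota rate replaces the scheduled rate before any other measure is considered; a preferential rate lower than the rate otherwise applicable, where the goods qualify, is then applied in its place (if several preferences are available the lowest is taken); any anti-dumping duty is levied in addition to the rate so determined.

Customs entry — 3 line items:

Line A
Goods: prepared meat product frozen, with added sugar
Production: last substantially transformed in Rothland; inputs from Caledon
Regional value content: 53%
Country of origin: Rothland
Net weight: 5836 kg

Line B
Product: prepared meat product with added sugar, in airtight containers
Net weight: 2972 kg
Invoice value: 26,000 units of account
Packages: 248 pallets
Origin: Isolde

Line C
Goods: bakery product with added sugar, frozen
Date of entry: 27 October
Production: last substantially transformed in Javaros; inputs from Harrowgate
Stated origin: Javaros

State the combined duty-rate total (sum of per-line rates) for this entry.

Line A: prepared meat product → 19.01; frozen → 19.01.01; with added sugar → 19.01.01.02. Scheduled 16%. Rothland agreement on 19.01.01.01: 19.01.01.02 not covered; Rothland agreement on 19.02: 19.01.01.02 not covered. → 16%.
Line B: prepared meat product → 19.01; in airtight containers → 19.01.02; with added sugar → 19.01.02.02. Scheduled 37%. quota on 19.01.02 exhausted → over-quota 59%; anti-dumping (Isolde, 19.01): +34%; total 59% + 34% = 93%. → 93%.
Line C: bakery product → 19.02; frozen → 19.02.01; with added sugar → 19.02.01.02. Scheduled 6%. Javaros agreement on 19.02: not wholly obtained. → 6%.
Sum: 16% + 93% + 6% = 115%.

115%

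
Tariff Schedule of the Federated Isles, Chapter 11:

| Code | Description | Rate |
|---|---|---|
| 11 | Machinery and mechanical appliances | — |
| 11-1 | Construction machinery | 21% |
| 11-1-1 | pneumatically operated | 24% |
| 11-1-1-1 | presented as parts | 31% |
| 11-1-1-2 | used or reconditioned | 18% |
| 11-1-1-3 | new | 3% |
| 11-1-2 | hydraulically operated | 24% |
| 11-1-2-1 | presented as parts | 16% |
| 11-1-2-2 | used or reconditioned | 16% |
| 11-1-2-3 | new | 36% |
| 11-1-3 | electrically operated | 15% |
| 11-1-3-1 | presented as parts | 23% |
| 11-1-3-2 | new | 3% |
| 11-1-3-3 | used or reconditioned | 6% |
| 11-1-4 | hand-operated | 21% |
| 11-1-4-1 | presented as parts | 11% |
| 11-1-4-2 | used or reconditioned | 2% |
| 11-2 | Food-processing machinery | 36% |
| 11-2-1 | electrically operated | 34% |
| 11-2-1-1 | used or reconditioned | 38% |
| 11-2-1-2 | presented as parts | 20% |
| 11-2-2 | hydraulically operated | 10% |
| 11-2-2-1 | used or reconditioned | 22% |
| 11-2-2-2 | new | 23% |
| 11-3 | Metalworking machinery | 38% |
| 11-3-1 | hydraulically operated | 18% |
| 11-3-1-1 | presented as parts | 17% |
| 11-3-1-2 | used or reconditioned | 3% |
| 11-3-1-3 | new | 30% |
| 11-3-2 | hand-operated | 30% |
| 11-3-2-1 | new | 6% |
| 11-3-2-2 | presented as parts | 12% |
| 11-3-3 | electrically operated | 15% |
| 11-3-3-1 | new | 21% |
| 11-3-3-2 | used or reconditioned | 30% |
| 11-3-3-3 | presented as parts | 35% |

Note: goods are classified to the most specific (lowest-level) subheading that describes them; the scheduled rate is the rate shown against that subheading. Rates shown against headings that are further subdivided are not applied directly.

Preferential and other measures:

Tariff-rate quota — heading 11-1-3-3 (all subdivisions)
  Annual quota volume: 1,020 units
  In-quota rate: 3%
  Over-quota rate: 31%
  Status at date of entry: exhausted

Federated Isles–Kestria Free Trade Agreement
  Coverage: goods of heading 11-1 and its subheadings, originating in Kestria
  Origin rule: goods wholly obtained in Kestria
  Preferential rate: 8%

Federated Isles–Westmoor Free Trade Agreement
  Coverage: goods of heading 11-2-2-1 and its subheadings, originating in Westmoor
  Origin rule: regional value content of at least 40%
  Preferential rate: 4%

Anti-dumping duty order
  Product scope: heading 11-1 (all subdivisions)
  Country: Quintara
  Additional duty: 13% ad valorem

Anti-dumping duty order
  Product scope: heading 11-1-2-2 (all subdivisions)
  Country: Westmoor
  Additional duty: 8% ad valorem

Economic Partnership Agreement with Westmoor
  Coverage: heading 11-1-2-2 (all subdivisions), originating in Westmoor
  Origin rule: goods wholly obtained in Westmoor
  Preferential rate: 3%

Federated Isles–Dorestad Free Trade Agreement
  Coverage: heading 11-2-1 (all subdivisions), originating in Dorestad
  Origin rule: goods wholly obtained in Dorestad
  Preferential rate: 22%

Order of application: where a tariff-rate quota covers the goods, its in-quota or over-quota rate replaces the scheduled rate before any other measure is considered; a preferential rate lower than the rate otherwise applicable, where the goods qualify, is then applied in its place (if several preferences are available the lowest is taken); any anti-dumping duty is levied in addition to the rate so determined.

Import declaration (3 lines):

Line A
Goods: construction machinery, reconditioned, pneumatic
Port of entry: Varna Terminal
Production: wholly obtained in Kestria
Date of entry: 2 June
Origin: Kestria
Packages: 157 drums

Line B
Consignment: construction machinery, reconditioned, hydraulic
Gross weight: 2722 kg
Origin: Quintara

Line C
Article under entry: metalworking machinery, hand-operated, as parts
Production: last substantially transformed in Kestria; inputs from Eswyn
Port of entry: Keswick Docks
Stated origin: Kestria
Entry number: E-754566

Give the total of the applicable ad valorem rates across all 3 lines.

49%

Line A: construction → 11-1; pneumatic → 11-1-1; reconditioned → 11-1-1-2. Scheduled 18%. Kestria agreement on 11-1: wholly obtained → 8% available; preferential 8%. → 8%.
Line B: construction → 11-1; hydraulic → 11-1-2; reconditioned → 11-1-2-2. Scheduled 16%. anti-dumping (Quintara, 11-1): +13%; total 16% + 13% = 29%. → 29%.
Line C: metalworking → 11-3; hand-operated → 11-3-2; as parts → 11-3-2-2. Scheduled 12%. Kestria agreement on 11-1: 11-3-2-2 not covered. → 12%.
Sum: 8% + 29% + 12% = 49%.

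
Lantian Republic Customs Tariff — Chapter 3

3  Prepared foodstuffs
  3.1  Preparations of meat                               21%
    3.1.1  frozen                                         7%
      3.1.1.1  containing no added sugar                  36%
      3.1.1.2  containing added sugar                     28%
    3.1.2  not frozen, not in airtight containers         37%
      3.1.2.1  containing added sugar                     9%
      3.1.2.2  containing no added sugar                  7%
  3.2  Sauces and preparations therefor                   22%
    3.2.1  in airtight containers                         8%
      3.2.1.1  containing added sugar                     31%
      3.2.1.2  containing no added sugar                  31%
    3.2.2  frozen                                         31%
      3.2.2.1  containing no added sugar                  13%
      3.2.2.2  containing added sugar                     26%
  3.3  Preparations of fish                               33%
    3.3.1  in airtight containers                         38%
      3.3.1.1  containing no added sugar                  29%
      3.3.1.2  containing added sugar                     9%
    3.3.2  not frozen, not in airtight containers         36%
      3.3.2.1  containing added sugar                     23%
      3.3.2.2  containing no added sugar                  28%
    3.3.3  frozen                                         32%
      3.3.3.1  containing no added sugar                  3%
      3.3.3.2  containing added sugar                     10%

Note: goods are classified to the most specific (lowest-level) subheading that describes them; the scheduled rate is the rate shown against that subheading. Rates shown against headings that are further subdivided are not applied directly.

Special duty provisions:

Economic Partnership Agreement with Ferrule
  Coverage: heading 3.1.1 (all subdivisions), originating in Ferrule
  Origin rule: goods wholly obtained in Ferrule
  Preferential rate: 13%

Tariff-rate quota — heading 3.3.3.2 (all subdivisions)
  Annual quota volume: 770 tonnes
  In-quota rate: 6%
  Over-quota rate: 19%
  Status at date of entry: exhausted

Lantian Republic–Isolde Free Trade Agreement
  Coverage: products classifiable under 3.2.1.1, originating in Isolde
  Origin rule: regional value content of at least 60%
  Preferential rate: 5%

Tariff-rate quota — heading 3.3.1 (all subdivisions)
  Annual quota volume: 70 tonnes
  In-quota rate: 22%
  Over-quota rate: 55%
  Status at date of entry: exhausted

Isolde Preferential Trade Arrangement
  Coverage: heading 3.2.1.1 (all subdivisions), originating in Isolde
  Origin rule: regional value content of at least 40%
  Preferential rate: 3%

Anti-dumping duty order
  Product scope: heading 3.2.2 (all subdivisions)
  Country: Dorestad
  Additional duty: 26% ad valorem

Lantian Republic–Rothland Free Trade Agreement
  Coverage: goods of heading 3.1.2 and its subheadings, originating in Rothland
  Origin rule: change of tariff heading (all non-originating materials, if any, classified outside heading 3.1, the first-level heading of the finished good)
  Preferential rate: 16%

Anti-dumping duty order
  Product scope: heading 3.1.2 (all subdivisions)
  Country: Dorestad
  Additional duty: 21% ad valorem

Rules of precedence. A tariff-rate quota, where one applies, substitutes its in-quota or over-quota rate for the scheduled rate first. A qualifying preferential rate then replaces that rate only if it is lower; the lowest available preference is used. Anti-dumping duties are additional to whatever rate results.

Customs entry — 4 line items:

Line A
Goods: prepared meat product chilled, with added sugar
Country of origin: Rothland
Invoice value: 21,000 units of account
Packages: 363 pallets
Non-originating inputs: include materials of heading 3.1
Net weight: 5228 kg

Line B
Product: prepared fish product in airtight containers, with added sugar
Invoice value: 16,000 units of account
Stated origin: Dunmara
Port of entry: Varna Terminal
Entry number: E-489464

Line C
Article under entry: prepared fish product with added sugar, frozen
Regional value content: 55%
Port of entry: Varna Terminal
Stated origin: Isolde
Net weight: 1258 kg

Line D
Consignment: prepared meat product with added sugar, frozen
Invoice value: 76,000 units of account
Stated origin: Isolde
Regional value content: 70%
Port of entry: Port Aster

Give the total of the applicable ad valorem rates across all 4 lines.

Line A: prepared meat product → 3.1; chilled → 3.1.2; with added sugar → 3.1.2.1. Scheduled 9%. Rothland agreement on 3.1.2: CTH not met. → 9%.
Line B: prepared fish product → 3.3; in airtight containers → 3.3.1; with added sugar → 3.3.1.2. Scheduled 9%. quota on 3.3.1 exhausted → over-quota 55%. → 55%.
Line C: prepared fish product → 3.3; frozen → 3.3.3; with added sugar → 3.3.3.2. Scheduled 10%. quota on 3.3.3.2 exhausted → over-quota 19%; Isolde agreement on 3.2.1.1: 3.3.3.2 not covered; Isolde agreement on 3.2.1.1: 3.3.3.2 not covered. → 19%.
Line D: prepared meat product → 3.1; frozen → 3.1.1; with added sugar → 3.1.1.2. Scheduled 28%. Isolde agreement on 3.2.1.1: 3.1.1.2 not covered; Isolde agreement on 3.2.1.1: 3.1.1.2 not covered. → 28%.
Sum: 9% + 55% + 19% + 28% = 111%.

111%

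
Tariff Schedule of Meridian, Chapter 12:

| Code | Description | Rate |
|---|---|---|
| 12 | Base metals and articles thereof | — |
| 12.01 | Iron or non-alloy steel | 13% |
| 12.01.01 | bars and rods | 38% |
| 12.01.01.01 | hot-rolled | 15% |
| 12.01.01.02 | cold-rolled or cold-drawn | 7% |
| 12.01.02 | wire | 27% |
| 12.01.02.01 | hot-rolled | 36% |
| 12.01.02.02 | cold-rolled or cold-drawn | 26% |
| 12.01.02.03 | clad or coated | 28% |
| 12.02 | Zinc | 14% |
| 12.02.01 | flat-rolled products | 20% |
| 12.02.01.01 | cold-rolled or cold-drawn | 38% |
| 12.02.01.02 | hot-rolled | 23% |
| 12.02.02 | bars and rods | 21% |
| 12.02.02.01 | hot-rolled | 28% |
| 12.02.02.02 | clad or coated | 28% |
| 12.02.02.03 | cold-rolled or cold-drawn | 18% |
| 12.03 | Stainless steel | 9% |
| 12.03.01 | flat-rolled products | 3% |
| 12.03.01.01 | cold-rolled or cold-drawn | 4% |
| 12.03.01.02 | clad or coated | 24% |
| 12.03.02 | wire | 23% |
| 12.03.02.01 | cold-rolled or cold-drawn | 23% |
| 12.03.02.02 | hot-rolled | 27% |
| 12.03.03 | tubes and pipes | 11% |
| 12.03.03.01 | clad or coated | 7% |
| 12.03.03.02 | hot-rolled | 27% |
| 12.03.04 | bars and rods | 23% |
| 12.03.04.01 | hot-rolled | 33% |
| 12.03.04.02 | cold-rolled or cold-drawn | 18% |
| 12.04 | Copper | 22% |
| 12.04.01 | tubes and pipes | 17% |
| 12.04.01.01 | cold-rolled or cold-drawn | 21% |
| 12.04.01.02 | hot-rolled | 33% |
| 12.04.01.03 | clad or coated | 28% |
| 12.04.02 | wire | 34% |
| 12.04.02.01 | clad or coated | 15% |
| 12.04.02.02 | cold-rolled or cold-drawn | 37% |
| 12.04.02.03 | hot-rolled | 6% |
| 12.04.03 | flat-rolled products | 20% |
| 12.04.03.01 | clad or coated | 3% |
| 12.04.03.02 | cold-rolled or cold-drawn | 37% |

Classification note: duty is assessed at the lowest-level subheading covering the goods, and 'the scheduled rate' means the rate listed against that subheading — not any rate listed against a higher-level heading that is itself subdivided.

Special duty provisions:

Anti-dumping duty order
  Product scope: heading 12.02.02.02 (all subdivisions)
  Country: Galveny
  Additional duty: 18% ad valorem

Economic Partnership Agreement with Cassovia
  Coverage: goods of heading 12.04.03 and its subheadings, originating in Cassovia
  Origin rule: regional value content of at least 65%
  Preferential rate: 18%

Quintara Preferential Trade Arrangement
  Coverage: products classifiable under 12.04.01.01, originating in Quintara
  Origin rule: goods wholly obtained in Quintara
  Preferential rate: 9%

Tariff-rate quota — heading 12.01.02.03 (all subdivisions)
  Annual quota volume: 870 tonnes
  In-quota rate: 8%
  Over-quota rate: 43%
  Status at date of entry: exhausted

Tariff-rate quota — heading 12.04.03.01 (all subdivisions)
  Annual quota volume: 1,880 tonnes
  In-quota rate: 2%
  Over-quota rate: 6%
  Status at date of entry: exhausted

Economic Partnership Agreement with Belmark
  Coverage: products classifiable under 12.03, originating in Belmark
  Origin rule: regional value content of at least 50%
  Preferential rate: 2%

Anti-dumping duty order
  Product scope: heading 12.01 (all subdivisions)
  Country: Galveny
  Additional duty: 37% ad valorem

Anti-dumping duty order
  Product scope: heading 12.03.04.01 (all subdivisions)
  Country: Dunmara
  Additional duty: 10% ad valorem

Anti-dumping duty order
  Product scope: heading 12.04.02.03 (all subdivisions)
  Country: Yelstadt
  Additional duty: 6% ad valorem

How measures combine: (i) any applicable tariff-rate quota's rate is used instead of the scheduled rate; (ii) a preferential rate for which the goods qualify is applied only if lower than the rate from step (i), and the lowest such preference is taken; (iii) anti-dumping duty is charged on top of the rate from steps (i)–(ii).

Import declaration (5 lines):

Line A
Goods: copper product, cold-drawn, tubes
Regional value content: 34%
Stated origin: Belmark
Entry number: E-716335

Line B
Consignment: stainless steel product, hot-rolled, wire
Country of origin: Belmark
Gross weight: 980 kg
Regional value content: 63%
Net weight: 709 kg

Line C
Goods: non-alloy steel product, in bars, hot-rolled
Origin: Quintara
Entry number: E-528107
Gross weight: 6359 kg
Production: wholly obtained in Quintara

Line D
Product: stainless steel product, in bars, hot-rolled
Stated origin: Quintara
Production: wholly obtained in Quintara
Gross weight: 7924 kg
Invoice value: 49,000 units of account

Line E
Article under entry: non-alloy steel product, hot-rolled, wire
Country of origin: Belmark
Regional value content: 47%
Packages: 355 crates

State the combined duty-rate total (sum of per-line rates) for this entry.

Line A: copper → 12.04; tubes → 12.04.01; cold-drawn → 12.04.01.01. Scheduled 21%. Belmark agreement on 12.03: 12.04.01.01 not covered. → 21%.
Line B: stainless steel → 12.03; wire → 12.03.02; hot-rolled → 12.03.02.02. Scheduled 27%. Belmark agreement on 12.03: RVC ≥ 50% → 2% available; preferential 2%. → 2%.
Line C: non-alloy steel → 12.01; in bars → 12.01.01; hot-rolled → 12.01.01.01. Scheduled 15%. Quintara agreement on 12.04.01.01: 12.01.01.01 not covered. → 15%.
Line D: stainless steel → 12.03; in bars → 12.03.04; hot-rolled → 12.03.04.01. Scheduled 33%. Quintara agreement on 12.04.01.01: 12.03.04.01 not covered. → 33%.
Line E: non-alloy steel → 12.01; wire → 12.01.02; hot-rolled → 12.01.02.01. Scheduled 36%. Belmark agreement on 12.03: 12.01.02.01 not covered. → 36%.
Sum: 21% + 2% + 15% + 33% + 36% = 107%.

107%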